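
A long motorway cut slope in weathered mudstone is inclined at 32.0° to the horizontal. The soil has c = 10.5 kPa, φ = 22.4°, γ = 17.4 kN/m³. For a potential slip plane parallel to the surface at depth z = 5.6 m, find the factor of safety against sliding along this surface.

FS = 0.90

For an infinite slope with a slip plane parallel to the surface (no pore pressure): FS = [c + γz cos²β tanφ] / [γz sinβ cosβ].
γz = 17.4·5.6 = 97.44 kN/m²
Numerator = 10.5 + 97.44·cos²32.0°·tan22.4° = 10.5 + 97.44·0.7192·0.4122 = 39.384 kPa
Denominator = 97.44·sin32.0°·cos32.0° = 97.44·0.5299·0.8480 = 43.789 kPa
FS = 39.384 / 43.789 = 0.899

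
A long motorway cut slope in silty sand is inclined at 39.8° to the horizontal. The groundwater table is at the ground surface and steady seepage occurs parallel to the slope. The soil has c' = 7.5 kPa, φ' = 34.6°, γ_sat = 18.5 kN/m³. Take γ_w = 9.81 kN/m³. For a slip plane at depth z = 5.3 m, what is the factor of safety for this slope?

With seepage parallel to the slope and the water table at the surface, the effective normal stress on the slip plane uses the buoyant unit weight γ' = γ_sat − γ_w while the driving shear stress uses γ_sat:
FS = [c' + γ' z cos²β tanφ'] / [γ_sat z sinβ cosβ]
γ' = 18.5 − 9.81 = 8.69 kN/m³
Numerator = 7.5 + 8.69·5.3·cos²39.8°·tan34.6° = 7.5 + 8.69·5.3·0.5903·0.6899 = 26.254 kPa
Denominator = 18.5·5.3·sin39.8°·cos39.8° = 18.5·5.3·0.6401·0.7683 = 48.220 kPa
FS = 26.254 / 48.220 = 0.544

FS = 0.54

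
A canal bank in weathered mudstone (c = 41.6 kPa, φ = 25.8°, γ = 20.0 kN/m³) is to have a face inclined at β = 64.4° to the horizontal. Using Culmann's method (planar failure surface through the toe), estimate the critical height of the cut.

H_c = 30.92 m

Culmann's analysis gives the critical failure plane at α_cr = (β + φ)/2 = (64.4 + 25.8)/2 = 45.1°, and the critical height
H_c = (4c/γ) · sinβ cosφ / [1 − cos(β − φ)]
    = (4·41.6/20.0) · sin64.4°·cos25.8° / [1 − cos(38.6°)]
    = 8.320 · 0.9018·0.9003 / [1 − 0.7815]
    = 8.320 · 0.8119 / 0.2185
    = 30.92 m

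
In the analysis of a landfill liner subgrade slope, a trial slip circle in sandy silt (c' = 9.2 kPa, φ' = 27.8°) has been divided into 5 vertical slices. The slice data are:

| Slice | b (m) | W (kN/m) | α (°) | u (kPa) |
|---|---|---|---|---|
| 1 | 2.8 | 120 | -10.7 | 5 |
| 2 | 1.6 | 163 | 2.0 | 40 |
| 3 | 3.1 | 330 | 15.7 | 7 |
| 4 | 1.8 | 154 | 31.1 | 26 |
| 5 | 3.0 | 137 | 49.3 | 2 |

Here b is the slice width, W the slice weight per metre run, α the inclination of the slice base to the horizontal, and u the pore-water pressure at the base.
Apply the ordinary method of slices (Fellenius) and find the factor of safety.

Ordinary method of slices: FS = Σ[c'·Δl_i + (W_i cosα_i − u_i·Δl_i)·tanφ'] / Σ W_i sinα_i, with Δl_i = b_i / cosα_i.
Slice 1: Δl = 2.8/cos(-10.7°) = 2.850 m; N'_1 = 120·cos(-10.7°) − 5·2.850 = 103.7; c'Δl = 26.22; W sinα = -22.3
Slice 2: Δl = 1.6/cos2.0° = 1.601 m; N'_2 = 163·cos2.0° − 40·1.601 = 98.9; c'Δl = 14.73; W sinα = 5.7
Slice 3: Δl = 3.1/cos15.7° = 3.220 m; N'_3 = 330·cos15.7° − 7·3.220 = 295.1; c'Δl = 29.63; W sinα = 89.3
Slice 4: Δl = 1.8/cos31.1° = 2.102 m; N'_4 = 154·cos31.1° − 26·2.102 = 77.2; c'Δl = 19.34; W sinα = 79.5
Slice 5: Δl = 3.0/cos49.3° = 4.601 m; N'_5 = 137·cos49.3° − 2·4.601 = 80.1; c'Δl = 42.32; W sinα = 103.9
Σc'Δl = 132.2 kN/m; ΣN' = 655.0 kN/m; ΣW sinα = 256.1 kN/m
Resisting = 132.2 + 655.0·tan27.8° = 132.2 + 345.4 = 477.6 kN/m
FS = 477.6 / 256.1 = 1.865

FS = 1.86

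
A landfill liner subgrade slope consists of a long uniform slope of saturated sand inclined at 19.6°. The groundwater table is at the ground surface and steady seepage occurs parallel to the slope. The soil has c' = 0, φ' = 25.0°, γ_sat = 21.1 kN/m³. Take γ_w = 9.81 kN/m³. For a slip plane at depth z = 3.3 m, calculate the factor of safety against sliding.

With seepage parallel to the slope and the water table at the surface, the effective normal stress on the slip plane uses the buoyant unit weight γ' = γ_sat − γ_w while the driving shear stress uses γ_sat:
FS = [c' + γ' z cos²β tanφ'] / [γ_sat z sinβ cosβ]
(For c' = 0 this reduces to FS = (γ'/γ_sat)·tanφ'/tanβ.)
γ' = 21.1 − 9.81 = 11.29 kN/m³
Numerator = 0.0 + 11.29·3.3·cos²19.6°·tan25.0° = 0.0 + 11.29·3.3·0.8875·0.4663 = 15.418 kPa
Denominator = 21.1·3.3·sin19.6°·cos19.6° = 21.1·3.3·0.3355·0.9421 = 22.004 kPa
FS = 15.418 / 22.004 = 0.701

FS = 0.70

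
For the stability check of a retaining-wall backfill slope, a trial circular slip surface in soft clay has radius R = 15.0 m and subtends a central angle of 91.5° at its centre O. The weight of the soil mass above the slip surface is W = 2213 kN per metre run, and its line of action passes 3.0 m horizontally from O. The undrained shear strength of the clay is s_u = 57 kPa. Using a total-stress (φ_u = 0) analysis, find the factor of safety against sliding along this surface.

Taking moments about the centre O, the resisting moment is provided by the undrained shear strength acting along the arc:
Arc length L_a = R·θ = 15.0·(91.5°·π/180) = 15.0·1.5970 = 23.95 m
M_R = s_u·L_a·R = 57·23.95·15.0 = 20481.2 kN·m/m
M_D = W·d = 2213·3.0 = 6639.0 kN·m/m
FS = M_R / M_D = 20481.2 / 6639.0 = 3.085

FS = 3.08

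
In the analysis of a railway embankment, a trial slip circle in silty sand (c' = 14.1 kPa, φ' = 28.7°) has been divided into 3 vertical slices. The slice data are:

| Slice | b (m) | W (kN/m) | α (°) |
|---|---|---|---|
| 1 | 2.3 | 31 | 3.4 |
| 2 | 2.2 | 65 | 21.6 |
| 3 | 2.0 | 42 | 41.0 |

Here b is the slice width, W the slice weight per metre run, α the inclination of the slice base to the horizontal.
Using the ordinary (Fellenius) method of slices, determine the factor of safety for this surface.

Ordinary method of slices: FS = Σ[c'·Δl_i + (W_i cosα_i)·tanφ'] / Σ W_i sinα_i, with Δl_i = b_i / cosα_i.
Slice 1: Δl = 2.3/cos3.4° = 2.304 m; N'_1 = 31·cos3.4° = 30.9; c'Δl = 32.49; W sinα = 1.8
Slice 2: Δl = 2.2/cos21.6° = 2.366 m; N'_2 = 65·cos21.6° = 60.4; c'Δl = 33.36; W sinα = 23.9
Slice 3: Δl = 2.0/cos41.0° = 2.650 m; N'_3 = 42·cos41.0° = 31.7; c'Δl = 37.37; W sinα = 27.6
Σc'Δl = 103.2 kN/m; ΣN' = 123.1 kN/m; ΣW sinα = 53.3 kN/m
Resisting = 103.2 + 123.1·tan28.7° = 103.2 + 67.4 = 170.6 kN/m
FS = 170.6 / 53.3 = 3.199

FS = 3.20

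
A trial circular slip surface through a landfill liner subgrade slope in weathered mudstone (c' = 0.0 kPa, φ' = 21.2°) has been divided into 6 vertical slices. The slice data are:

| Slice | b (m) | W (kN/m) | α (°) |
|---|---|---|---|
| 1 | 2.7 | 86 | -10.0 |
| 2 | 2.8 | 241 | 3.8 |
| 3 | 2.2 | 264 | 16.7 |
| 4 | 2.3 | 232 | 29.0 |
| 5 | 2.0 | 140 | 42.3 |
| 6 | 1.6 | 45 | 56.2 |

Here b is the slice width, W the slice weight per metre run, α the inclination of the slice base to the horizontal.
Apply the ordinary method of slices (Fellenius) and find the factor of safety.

Ordinary method of slices: FS = Σ[c'·Δl_i + (W_i cosα_i)·tanφ'] / Σ W_i sinα_i, with Δl_i = b_i / cosα_i.
Slice 1: Δl = 2.7/cos(-10.0°) = 2.742 m; N'_1 = 86·cos(-10.0°) = 84.7; c'Δl = 0.00; W sinα = -14.9
Slice 2: Δl = 2.8/cos3.8° = 2.806 m; N'_2 = 241·cos3.8° = 240.5; c'Δl = 0.00; W sinα = 16.0
Slice 3: Δl = 2.2/cos16.7° = 2.297 m; N'_3 = 264·cos16.7° = 252.9; c'Δl = 0.00; W sinα = 75.9
Slice 4: Δl = 2.3/cos29.0° = 2.630 m; N'_4 = 232·cos29.0° = 202.9; c'Δl = 0.00; W sinα = 112.5
Slice 5: Δl = 2.0/cos42.3° = 2.704 m; N'_5 = 140·cos42.3° = 103.5; c'Δl = 0.00; W sinα = 94.2
Slice 6: Δl = 1.6/cos56.2° = 2.876 m; N'_6 = 45·cos56.2° = 25.0; c'Δl = 0.00; W sinα = 37.4
Σc'Δl = 0.0 kN/m; ΣN' = 909.5 kN/m; ΣW sinα = 321.0 kN/m
Resisting = 0.0 + 909.5·tan21.2° = 0.0 + 352.8 = 352.8 kN/m
FS = 352.8 / 321.0 = 1.099

FS = 1.10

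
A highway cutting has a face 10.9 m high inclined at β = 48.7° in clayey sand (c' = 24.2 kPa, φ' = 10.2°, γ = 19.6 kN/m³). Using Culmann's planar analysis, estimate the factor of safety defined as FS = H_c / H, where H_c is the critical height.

FS = 1.54

H_c = (4c'/γ) · sinβ cosφ' / [1 − cos(β − φ')]
    = (4·24.2/19.6) · sin48.7°·cos10.2° / [1 − cos38.5°]
    = 4.939 · 0.7394 / 0.2174 = 16.80 m
FS = H_c / H = 16.80 / 10.9 = 1.541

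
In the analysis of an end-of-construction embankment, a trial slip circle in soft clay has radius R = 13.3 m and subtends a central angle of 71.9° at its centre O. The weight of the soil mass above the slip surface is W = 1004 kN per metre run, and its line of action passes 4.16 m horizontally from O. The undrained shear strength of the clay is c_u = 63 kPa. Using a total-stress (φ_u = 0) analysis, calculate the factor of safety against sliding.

FS = 3.35

Taking moments about the centre O, the resisting moment is provided by the undrained shear strength acting along the arc:
Arc length L_a = R·θ = 13.3·(71.9°·π/180) = 13.3·1.2549 = 16.69 m
M_R = c_u·L_a·R = 63·16.69·13.3 = 13984.6 kN·m/m
M_D = W·d = 1004·4.16 = 4176.6 kN·m/m
FS = M_R / M_D = 13984.6 / 4176.6 = 3.348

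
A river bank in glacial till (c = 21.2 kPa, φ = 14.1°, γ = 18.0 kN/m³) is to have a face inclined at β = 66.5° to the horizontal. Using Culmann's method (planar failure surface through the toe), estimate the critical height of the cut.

Culmann's analysis gives the critical failure plane at α_cr = (β + φ)/2 = (66.5 + 14.1)/2 = 40.3°, and the critical height
H_c = (4c/γ) · sinβ cosφ / [1 − cos(β − φ)]
    = (4·21.2/18.0) · sin66.5°·cos14.1° / [1 − cos(52.4°)]
    = 4.711 · 0.9171·0.9699 / [1 − 0.6101]
    = 4.711 · 0.8894 / 0.3899
    = 10.75 m

H_c = 10.75 m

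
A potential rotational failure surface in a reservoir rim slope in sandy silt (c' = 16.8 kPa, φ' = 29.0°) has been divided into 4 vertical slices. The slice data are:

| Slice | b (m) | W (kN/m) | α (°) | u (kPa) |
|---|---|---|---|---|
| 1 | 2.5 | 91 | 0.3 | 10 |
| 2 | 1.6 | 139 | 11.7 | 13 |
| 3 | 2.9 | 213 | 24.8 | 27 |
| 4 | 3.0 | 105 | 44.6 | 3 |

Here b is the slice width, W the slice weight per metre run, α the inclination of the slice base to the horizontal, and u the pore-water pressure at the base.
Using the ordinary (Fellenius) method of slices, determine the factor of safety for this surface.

FS = 2.02

Ordinary method of slices: FS = Σ[c'·Δl_i + (W_i cosα_i − u_i·Δl_i)·tanφ'] / Σ W_i sinα_i, with Δl_i = b_i / cosα_i.
Slice 1: Δl = 2.5/cos0.3° = 2.500 m; N'_1 = 91·cos0.3° − 10·2.500 = 66.0; c'Δl = 42.00; W sinα = 0.5
Slice 2: Δl = 1.6/cos11.7° = 1.634 m; N'_2 = 139·cos11.7° − 13·1.634 = 114.9; c'Δl = 27.45; W sinα = 28.2
Slice 3: Δl = 2.9/cos24.8° = 3.195 m; N'_3 = 213·cos24.8° − 27·3.195 = 107.1; c'Δl = 53.67; W sinα = 89.3
Slice 4: Δl = 3.0/cos44.6° = 4.213 m; N'_4 = 105·cos44.6° − 3·4.213 = 62.1; c'Δl = 70.78; W sinα = 73.7
Σc'Δl = 193.9 kN/m; ΣN' = 350.1 kN/m; ΣW sinα = 191.7 kN/m
Resisting = 193.9 + 350.1·tan29.0° = 193.9 + 194.1 = 388.0 kN/m
FS = 388.0 / 191.7 = 2.023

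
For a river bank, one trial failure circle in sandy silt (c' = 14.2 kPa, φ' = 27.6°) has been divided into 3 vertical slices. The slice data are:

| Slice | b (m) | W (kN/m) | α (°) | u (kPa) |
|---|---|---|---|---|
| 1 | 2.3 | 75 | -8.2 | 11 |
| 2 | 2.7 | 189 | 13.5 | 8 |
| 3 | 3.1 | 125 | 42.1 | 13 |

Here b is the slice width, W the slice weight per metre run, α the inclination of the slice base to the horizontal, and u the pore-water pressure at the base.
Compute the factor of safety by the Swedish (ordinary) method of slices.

Ordinary method of slices: FS = Σ[c'·Δl_i + (W_i cosα_i − u_i·Δl_i)·tanφ'] / Σ W_i sinα_i, with Δl_i = b_i / cosα_i.
Slice 1: Δl = 2.3/cos(-8.2°) = 2.324 m; N'_1 = 75·cos(-8.2°) − 11·2.324 = 48.7; c'Δl = 33.00; W sinα = -10.7
Slice 2: Δl = 2.7/cos13.5° = 2.777 m; N'_2 = 189·cos13.5° − 8·2.777 = 161.6; c'Δl = 39.43; W sinα = 44.1
Slice 3: Δl = 3.1/cos42.1° = 4.178 m; N'_3 = 125·cos42.1° − 13·4.178 = 38.4; c'Δl = 59.33; W sinα = 83.8
Σc'Δl = 131.8 kN/m; ΣN' = 248.7 kN/m; ΣW sinα = 117.2 kN/m
Resisting = 131.8 + 248.7·tan27.6° = 131.8 + 130.0 = 261.8 kN/m
FS = 261.8 / 117.2 = 2.233

FS = 2.23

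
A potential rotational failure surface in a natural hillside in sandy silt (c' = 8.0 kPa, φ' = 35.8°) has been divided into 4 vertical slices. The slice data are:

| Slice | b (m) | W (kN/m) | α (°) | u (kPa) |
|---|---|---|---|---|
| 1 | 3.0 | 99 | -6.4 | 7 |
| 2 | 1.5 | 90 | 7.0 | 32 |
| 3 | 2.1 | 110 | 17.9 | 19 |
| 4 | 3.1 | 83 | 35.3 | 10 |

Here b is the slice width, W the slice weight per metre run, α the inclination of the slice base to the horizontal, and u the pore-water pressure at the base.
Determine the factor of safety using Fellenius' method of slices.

Ordinary method of slices: FS = Σ[c'·Δl_i + (W_i cosα_i − u_i·Δl_i)·tanφ'] / Σ W_i sinα_i, with Δl_i = b_i / cosα_i.
Slice 1: Δl = 3.0/cos(-6.4°) = 3.019 m; N'_1 = 99·cos(-6.4°) − 7·3.019 = 77.3; c'Δl = 24.15; W sinα = -11.0
Slice 2: Δl = 1.5/cos7.0° = 1.511 m; N'_2 = 90·cos7.0° − 32·1.511 = 41.0; c'Δl = 12.09; W sinα = 11.0
Slice 3: Δl = 2.1/cos17.9° = 2.207 m; N'_3 = 110·cos17.9° − 19·2.207 = 62.7; c'Δl = 17.65; W sinα = 33.8
Slice 4: Δl = 3.1/cos35.3° = 3.798 m; N'_4 = 83·cos35.3° − 10·3.798 = 29.8; c'Δl = 30.39; W sinα = 48.0
Σc'Δl = 84.3 kN/m; ΣN' = 210.7 kN/m; ΣW sinα = 81.7 kN/m
Resisting = 84.3 + 210.7·tan35.8° = 84.3 + 152.0 = 236.3 kN/m
FS = 236.3 / 81.7 = 2.892

FS = 2.89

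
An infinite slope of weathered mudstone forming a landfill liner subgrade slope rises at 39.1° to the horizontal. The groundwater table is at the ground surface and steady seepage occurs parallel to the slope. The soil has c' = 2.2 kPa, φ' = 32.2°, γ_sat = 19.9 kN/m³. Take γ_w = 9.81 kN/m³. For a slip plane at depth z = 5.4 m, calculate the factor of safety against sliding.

With seepage parallel to the slope and the water table at the surface, the effective normal stress on the slip plane uses the buoyant unit weight γ' = γ_sat − γ_w while the driving shear stress uses γ_sat:
FS = [c' + γ' z cos²β tanφ'] / [γ_sat z sinβ cosβ]
γ' = 19.9 − 9.81 = 10.09 kN/m³
Numerator = 2.2 + 10.09·5.4·cos²39.1°·tan32.2° = 2.2 + 10.09·5.4·0.6022·0.6297 = 22.864 kPa
Denominator = 19.9·5.4·sin39.1°·cos39.1° = 19.9·5.4·0.6307·0.7760 = 52.595 kPa
FS = 22.864 / 52.595 = 0.435

FS = 0.43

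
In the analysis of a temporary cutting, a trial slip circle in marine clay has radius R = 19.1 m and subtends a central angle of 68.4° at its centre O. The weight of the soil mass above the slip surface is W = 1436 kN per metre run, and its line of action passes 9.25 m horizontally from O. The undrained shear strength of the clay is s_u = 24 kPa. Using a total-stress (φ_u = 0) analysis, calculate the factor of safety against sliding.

Taking moments about the centre O, the resisting moment is provided by the undrained shear strength acting along the arc:
Arc length L_a = R·θ = 19.1·(68.4°·π/180) = 19.1·1.1938 = 22.80 m
M_R = s_u·L_a·R = 24·22.80·19.1 = 10452.3 kN·m/m
M_D = W·d = 1436·9.25 = 13283.0 kN·m/m
FS = M_R / M_D = 10452.3 / 13283.0 = 0.787

FS = 0.79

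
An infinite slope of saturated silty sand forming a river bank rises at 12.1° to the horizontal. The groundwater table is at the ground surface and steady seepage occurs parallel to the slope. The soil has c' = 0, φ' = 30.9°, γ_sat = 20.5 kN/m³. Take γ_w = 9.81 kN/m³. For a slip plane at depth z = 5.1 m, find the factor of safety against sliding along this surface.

With seepage parallel to the slope and the water table at the surface, the effective normal stress on the slip plane uses the buoyant unit weight γ' = γ_sat − γ_w while the driving shear stress uses γ_sat:
FS = [c' + γ' z cos²β tanφ'] / [γ_sat z sinβ cosβ]
(For c' = 0 this reduces to FS = (γ'/γ_sat)·tanφ'/tanβ.)
γ' = 20.5 − 9.81 = 10.69 kN/m³
Numerator = 0.0 + 10.69·5.1·cos²12.1°·tan30.9° = 0.0 + 10.69·5.1·0.9561·0.5985 = 31.195 kPa
Denominator = 20.5·5.1·sin12.1°·cos12.1° = 20.5·5.1·0.2096·0.9778 = 21.429 kPa
FS = 31.195 / 21.429 = 1.456

FS = 1.46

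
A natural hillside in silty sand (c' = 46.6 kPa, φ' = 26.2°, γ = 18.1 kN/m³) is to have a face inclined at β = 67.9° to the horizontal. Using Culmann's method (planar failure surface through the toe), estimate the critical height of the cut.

Culmann's analysis gives the critical failure plane at α_cr = (β + φ')/2 = (67.9 + 26.2)/2 = 47.1°, and the critical height
H_c = (4c'/γ) · sinβ cosφ' / [1 − cos(β − φ')]
    = (4·46.6/18.1) · sin67.9°·cos26.2° / [1 − cos(41.7°)]
    = 10.298 · 0.9265·0.8973 / [1 − 0.7466]
    = 10.298 · 0.8313 / 0.2534
    = 33.79 m

H_c = 33.79 m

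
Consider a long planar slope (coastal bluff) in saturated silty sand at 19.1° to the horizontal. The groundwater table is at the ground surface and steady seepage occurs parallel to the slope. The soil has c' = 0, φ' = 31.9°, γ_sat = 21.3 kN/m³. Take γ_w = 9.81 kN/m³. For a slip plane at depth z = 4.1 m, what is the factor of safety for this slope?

FS = 0.97

With seepage parallel to the slope and the water table at the surface, the effective normal stress on the slip plane uses the buoyant unit weight γ' = γ_sat − γ_w while the driving shear stress uses γ_sat:
FS = [c' + γ' z cos²β tanφ'] / [γ_sat z sinβ cosβ]
(For c' = 0 this reduces to FS = (γ'/γ_sat)·tanφ'/tanβ.)
γ' = 21.3 − 9.81 = 11.49 kN/m³
Numerator = 0.0 + 11.49·4.1·cos²19.1°·tan31.9° = 0.0 + 11.49·4.1·0.8929·0.6224 = 26.183 kPa
Denominator = 21.3·4.1·sin19.1°·cos19.1° = 21.3·4.1·0.3272·0.9449 = 27.003 kPa
FS = 26.183 / 27.003 = 0.970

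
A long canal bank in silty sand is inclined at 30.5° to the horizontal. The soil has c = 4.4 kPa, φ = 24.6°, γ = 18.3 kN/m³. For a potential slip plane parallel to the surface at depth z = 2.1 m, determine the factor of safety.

For an infinite slope with a slip plane parallel to the surface (no pore pressure): FS = [c + γz cos²β tanφ] / [γz sinβ cosβ].
γz = 18.3·2.1 = 38.43 kN/m²
Numerator = 4.4 + 38.43·cos²30.5°·tan24.6° = 4.4 + 38.43·0.7424·0.4578 = 17.462 kPa
Denominator = 38.43·sin30.5°·cos30.5° = 38.43·0.5075·0.8616 = 16.806 kPa
FS = 17.462 / 16.806 = 1.039

FS = 1.04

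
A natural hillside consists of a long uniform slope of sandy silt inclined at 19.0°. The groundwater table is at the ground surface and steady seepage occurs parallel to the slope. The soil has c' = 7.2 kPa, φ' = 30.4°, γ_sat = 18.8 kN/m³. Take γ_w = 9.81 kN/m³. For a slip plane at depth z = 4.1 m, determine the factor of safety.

With seepage parallel to the slope and the water table at the surface, the effective normal stress on the slip plane uses the buoyant unit weight γ' = γ_sat − γ_w while the driving shear stress uses γ_sat:
FS = [c' + γ' z cos²β tanφ'] / [γ_sat z sinβ cosβ]
γ' = 18.8 − 9.81 = 8.99 kN/m³
Numerator = 7.2 + 8.99·4.1·cos²19.0°·tan30.4° = 7.2 + 8.99·4.1·0.8940·0.5867 = 26.533 kPa
Denominator = 18.8·4.1·sin19.0°·cos19.0° = 18.8·4.1·0.3256·0.9455 = 23.728 kPa
FS = 26.533 / 23.728 = 1.118

FS = 1.12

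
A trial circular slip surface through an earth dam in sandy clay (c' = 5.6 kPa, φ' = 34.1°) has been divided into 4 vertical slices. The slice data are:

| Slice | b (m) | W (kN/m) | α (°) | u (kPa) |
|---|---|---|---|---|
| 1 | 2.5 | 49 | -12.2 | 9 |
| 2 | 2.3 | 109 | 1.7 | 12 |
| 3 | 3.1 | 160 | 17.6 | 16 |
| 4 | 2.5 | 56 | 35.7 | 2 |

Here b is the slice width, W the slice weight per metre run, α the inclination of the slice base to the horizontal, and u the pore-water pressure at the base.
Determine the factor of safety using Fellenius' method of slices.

FS = 3.10

Ordinary method of slices: FS = Σ[c'·Δl_i + (W_i cosα_i − u_i·Δl_i)·tanφ'] / Σ W_i sinα_i, with Δl_i = b_i / cosα_i.
Slice 1: Δl = 2.5/cos(-12.2°) = 2.558 m; N'_1 = 49·cos(-12.2°) − 9·2.558 = 24.9; c'Δl = 14.32; W sinα = -10.4
Slice 2: Δl = 2.3/cos1.7° = 2.301 m; N'_2 = 109·cos1.7° − 12·2.301 = 81.3; c'Δl = 12.89; W sinα = 3.2
Slice 3: Δl = 3.1/cos17.6° = 3.252 m; N'_3 = 160·cos17.6° − 16·3.252 = 100.5; c'Δl = 18.21; W sinα = 48.4
Slice 4: Δl = 2.5/cos35.7° = 3.079 m; N'_4 = 56·cos35.7° − 2·3.079 = 39.3; c'Δl = 17.24; W sinα = 32.7
Σc'Δl = 62.7 kN/m; ΣN' = 246.0 kN/m; ΣW sinα = 73.9 kN/m
Resisting = 62.7 + 246.0·tan34.1° = 62.7 + 166.6 = 229.2 kN/m
FS = 229.2 / 73.9 = 3.100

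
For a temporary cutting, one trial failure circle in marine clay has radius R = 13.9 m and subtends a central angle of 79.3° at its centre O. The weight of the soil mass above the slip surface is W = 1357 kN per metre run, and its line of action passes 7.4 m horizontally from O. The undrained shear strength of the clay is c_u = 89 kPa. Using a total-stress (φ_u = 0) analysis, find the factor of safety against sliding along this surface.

FS = 2.37

Taking moments about the centre O, the resisting moment is provided by the undrained shear strength acting along the arc:
Arc length L_a = R·θ = 13.9·(79.3°·π/180) = 13.9·1.3840 = 19.24 m
M_R = c_u·L_a·R = 89·19.24·13.9 = 23799.6 kN·m/m
M_D = W·d = 1357·7.4 = 10041.8 kN·m/m
FS = M_R / M_D = 23799.6 / 10041.8 = 2.370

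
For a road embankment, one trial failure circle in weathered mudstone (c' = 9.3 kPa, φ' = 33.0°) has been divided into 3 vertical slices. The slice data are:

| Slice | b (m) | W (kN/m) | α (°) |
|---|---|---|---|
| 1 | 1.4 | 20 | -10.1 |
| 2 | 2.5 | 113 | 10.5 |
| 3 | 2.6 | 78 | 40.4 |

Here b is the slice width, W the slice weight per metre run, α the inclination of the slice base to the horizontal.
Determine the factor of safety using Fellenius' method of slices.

FS = 2.84

Ordinary method of slices: FS = Σ[c'·Δl_i + (W_i cosα_i)·tanφ'] / Σ W_i sinα_i, with Δl_i = b_i / cosα_i.
Slice 1: Δl = 1.4/cos(-10.1°) = 1.422 m; N'_1 = 20·cos(-10.1°) = 19.7; c'Δl = 13.22; W sinα = -3.5
Slice 2: Δl = 2.5/cos10.5° = 2.543 m; N'_2 = 113·cos10.5° = 111.1; c'Δl = 23.65; W sinα = 20.6
Slice 3: Δl = 2.6/cos40.4° = 3.414 m; N'_3 = 78·cos40.4° = 59.4; c'Δl = 31.75; W sinα = 50.6
Σc'Δl = 68.6 kN/m; ΣN' = 190.2 kN/m; ΣW sinα = 67.6 kN/m
Resisting = 68.6 + 190.2·tan33.0° = 68.6 + 123.5 = 192.1 kN/m
FS = 192.1 / 67.6 = 2.841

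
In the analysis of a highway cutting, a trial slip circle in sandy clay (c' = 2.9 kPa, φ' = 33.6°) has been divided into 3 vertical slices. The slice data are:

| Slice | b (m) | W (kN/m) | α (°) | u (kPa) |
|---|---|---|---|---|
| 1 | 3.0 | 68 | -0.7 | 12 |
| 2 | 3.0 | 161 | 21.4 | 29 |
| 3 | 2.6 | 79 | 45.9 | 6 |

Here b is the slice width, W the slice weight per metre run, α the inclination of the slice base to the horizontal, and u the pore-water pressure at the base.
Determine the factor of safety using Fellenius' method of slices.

Ordinary method of slices: FS = Σ[c'·Δl_i + (W_i cosα_i − u_i·Δl_i)·tanφ'] / Σ W_i sinα_i, with Δl_i = b_i / cosα_i.
Slice 1: Δl = 3.0/cos(-0.7°) = 3.000 m; N'_1 = 68·cos(-0.7°) − 12·3.000 = 32.0; c'Δl = 8.70; W sinα = -0.8
Slice 2: Δl = 3.0/cos21.4° = 3.222 m; N'_2 = 161·cos21.4° − 29·3.222 = 56.5; c'Δl = 9.34; W sinα = 58.7
Slice 3: Δl = 2.6/cos45.9° = 3.736 m; N'_3 = 79·cos45.9° − 6·3.736 = 32.6; c'Δl = 10.83; W sinα = 56.7
Σc'Δl = 28.9 kN/m; ΣN' = 121.0 kN/m; ΣW sinα = 114.6 kN/m
Resisting = 28.9 + 121.0·tan33.6° = 28.9 + 80.4 = 109.3 kN/m
FS = 109.3 / 114.6 = 0.953

FS = 0.95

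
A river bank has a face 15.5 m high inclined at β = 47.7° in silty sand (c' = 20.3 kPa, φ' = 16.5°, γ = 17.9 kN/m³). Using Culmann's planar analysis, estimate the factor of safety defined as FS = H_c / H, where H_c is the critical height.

FS = 1.43

H_c = (4c'/γ) · sinβ cosφ' / [1 − cos(β − φ')]
    = (4·20.3/17.9) · sin47.7°·cos16.5° / [1 − cos31.2°]
    = 4.536 · 0.7092 / 0.1446 = 22.24 m
FS = H_c / H = 22.24 / 15.5 = 1.435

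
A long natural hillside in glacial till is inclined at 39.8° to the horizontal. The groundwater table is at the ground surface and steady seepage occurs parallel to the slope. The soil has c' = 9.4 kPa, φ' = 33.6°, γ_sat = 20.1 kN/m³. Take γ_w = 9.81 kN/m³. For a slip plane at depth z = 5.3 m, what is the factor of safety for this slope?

FS = 0.59

With seepage parallel to the slope and the water table at the surface, the effective normal stress on the slip plane uses the buoyant unit weight γ' = γ_sat − γ_w while the driving shear stress uses γ_sat:
FS = [c' + γ' z cos²β tanφ'] / [γ_sat z sinβ cosβ]
γ' = 20.1 − 9.81 = 10.29 kN/m³
Numerator = 9.4 + 10.29·5.3·cos²39.8°·tan33.6° = 9.4 + 10.29·5.3·0.5903·0.6644 = 30.788 kPa
Denominator = 20.1·5.3·sin39.8°·cos39.8° = 20.1·5.3·0.6401·0.7683 = 52.390 kPa
FS = 30.788 / 52.390 = 0.588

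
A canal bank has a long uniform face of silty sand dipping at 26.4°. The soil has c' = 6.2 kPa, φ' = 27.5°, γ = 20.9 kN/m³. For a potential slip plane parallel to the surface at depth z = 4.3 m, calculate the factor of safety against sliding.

FS = 1.22

For an infinite slope with a slip plane parallel to the surface (no pore pressure): FS = [c' + γz cos²β tanφ'] / [γz sinβ cosβ].
γz = 20.9·4.3 = 89.87 kN/m²
Numerator = 6.2 + 89.87·cos²26.4°·tan27.5° = 6.2 + 89.87·0.8023·0.5206 = 43.734 kPa
Denominator = 89.87·sin26.4°·cos26.4° = 89.87·0.4446·0.8957 = 35.792 kPa
FS = 43.734 / 35.792 = 1.222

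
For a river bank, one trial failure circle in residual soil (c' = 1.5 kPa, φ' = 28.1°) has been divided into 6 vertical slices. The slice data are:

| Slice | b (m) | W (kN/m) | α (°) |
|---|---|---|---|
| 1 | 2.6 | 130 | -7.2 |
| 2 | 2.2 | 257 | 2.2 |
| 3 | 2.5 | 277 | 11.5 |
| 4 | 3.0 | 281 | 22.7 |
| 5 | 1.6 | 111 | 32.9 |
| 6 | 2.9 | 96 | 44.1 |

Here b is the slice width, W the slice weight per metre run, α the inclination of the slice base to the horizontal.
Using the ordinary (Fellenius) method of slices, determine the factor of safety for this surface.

FS = 2.11

Ordinary method of slices: FS = Σ[c'·Δl_i + (W_i cosα_i)·tanφ'] / Σ W_i sinα_i, with Δl_i = b_i / cosα_i.
Slice 1: Δl = 2.6/cos(-7.2°) = 2.621 m; N'_1 = 130·cos(-7.2°) = 129.0; c'Δl = 3.93; W sinα = -16.3
Slice 2: Δl = 2.2/cos2.2° = 2.202 m; N'_2 = 257·cos2.2° = 256.8; c'Δl = 3.30; W sinα = 9.9
Slice 3: Δl = 2.5/cos11.5° = 2.551 m; N'_3 = 277·cos11.5° = 271.4; c'Δl = 3.83; W sinα = 55.2
Slice 4: Δl = 3.0/cos22.7° = 3.252 m; N'_4 = 281·cos22.7° = 259.2; c'Δl = 4.88; W sinα = 108.4
Slice 5: Δl = 1.6/cos32.9° = 1.906 m; N'_5 = 111·cos32.9° = 93.2; c'Δl = 2.86; W sinα = 60.3
Slice 6: Δl = 2.9/cos44.1° = 4.038 m; N'_6 = 96·cos44.1° = 68.9; c'Δl = 6.06; W sinα = 66.8
Σc'Δl = 24.9 kN/m; ΣN' = 1078.6 kN/m; ΣW sinα = 284.3 kN/m
Resisting = 24.9 + 1078.6·tan28.1° = 24.9 + 575.9 = 600.8 kN/m
FS = 600.8 / 284.3 = 2.113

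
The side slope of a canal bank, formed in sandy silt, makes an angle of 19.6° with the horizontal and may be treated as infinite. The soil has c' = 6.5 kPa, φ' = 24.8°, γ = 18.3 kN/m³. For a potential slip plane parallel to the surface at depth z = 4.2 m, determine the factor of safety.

For an infinite slope with a slip plane parallel to the surface (no pore pressure): FS = [c' + γz cos²β tanφ'] / [γz sinβ cosβ].
γz = 18.3·4.2 = 76.86 kN/m²
Numerator = 6.5 + 76.86·cos²19.6°·tan24.8° = 6.5 + 76.86·0.8875·0.4621 = 38.018 kPa
Denominator = 76.86·sin19.6°·cos19.6° = 76.86·0.3355·0.9421 = 24.289 kPa
FS = 38.018 / 24.289 = 1.565

FS = 1.57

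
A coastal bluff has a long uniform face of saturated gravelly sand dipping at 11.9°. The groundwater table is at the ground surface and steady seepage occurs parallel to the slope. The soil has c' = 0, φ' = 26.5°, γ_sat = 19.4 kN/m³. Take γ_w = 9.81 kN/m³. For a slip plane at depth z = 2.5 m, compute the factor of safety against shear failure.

FS = 1.17

With seepage parallel to the slope and the water table at the surface, the effective normal stress on the slip plane uses the buoyant unit weight γ' = γ_sat − γ_w while the driving shear stress uses γ_sat:
FS = [c' + γ' z cos²β tanφ'] / [γ_sat z sinβ cosβ]
(For c' = 0 this reduces to FS = (γ'/γ_sat)·tanφ'/tanβ.)
γ' = 19.4 − 9.81 = 9.59 kN/m³
Numerator = 0.0 + 9.59·2.5·cos²11.9°·tan26.5° = 0.0 + 9.59·2.5·0.9575·0.4986 = 11.445 kPa
Denominator = 19.4·2.5·sin11.9°·cos11.9° = 19.4·2.5·0.2062·0.9785 = 9.786 kPa
FS = 11.445 / 9.786 = 1.170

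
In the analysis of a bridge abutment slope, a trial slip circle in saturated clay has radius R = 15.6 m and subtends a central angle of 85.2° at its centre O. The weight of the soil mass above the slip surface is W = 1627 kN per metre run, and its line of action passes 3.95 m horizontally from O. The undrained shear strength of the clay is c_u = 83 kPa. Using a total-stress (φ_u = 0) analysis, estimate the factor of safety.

FS = 4.67

Taking moments about the centre O, the resisting moment is provided by the undrained shear strength acting along the arc:
Arc length L_a = R·θ = 15.6·(85.2°·π/180) = 15.6·1.4870 = 23.20 m
M_R = c_u·L_a·R = 83·23.20·15.6 = 30036.1 kN·m/m
M_D = W·d = 1627·3.95 = 6426.7 kN·m/m
FS = M_R / M_D = 30036.1 / 6426.7 = 4.674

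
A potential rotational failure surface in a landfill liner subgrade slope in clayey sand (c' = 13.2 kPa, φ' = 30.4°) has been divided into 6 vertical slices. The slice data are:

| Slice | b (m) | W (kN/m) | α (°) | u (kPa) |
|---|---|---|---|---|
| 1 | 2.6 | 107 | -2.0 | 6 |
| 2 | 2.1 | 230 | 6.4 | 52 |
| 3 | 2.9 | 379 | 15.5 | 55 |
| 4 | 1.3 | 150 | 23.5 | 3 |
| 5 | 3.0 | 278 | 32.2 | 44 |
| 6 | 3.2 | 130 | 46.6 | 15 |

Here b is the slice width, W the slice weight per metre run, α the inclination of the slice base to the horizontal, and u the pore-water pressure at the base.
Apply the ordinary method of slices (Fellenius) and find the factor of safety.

FS = 1.42

Ordinary method of slices: FS = Σ[c'·Δl_i + (W_i cosα_i − u_i·Δl_i)·tanφ'] / Σ W_i sinα_i, with Δl_i = b_i / cosα_i.
Slice 1: Δl = 2.6/cos(-2.0°) = 2.602 m; N'_1 = 107·cos(-2.0°) − 6·2.602 = 91.3; c'Δl = 34.34; W sinα = -3.7
Slice 2: Δl = 2.1/cos6.4° = 2.113 m; N'_2 = 230·cos6.4° − 52·2.113 = 118.7; c'Δl = 27.89; W sinα = 25.6
Slice 3: Δl = 2.9/cos15.5° = 3.009 m; N'_3 = 379·cos15.5° − 55·3.009 = 199.7; c'Δl = 39.72; W sinα = 101.3
Slice 4: Δl = 1.3/cos23.5° = 1.418 m; N'_4 = 150·cos23.5° − 3·1.418 = 133.3; c'Δl = 18.71; W sinα = 59.8
Slice 5: Δl = 3.0/cos32.2° = 3.545 m; N'_5 = 278·cos32.2° − 44·3.545 = 79.2; c'Δl = 46.80; W sinα = 148.1
Slice 6: Δl = 3.2/cos46.6° = 4.657 m; N'_6 = 130·cos46.6° − 15·4.657 = 19.5; c'Δl = 61.48; W sinα = 94.5
Σc'Δl = 228.9 kN/m; ΣN' = 641.7 kN/m; ΣW sinα = 425.6 kN/m
Resisting = 228.9 + 641.7·tan30.4° = 228.9 + 376.5 = 605.4 kN/m
FS = 605.4 / 425.6 = 1.423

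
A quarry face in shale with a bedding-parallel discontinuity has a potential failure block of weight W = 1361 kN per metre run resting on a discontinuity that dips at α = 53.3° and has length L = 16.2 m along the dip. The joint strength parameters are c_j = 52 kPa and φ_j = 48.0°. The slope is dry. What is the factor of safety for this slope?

Resolving the block weight along and normal to the plane and applying the Mohr–Coulomb strength on the joint:
N' = W cosα = 1361·cos53.3° = 813.4 kN/m
Driving force T = W sinα = 1361·sin53.3° = 1091.2 kN/m
Resisting force R = c_j·L + N'·tanφ_j = 52·16.2 + 813.4·tan48.0° = 842.4 + 903.3 = 1745.7 kN/m
FS = R / T = 1745.7 / 1091.2 = 1.600

FS = 1.60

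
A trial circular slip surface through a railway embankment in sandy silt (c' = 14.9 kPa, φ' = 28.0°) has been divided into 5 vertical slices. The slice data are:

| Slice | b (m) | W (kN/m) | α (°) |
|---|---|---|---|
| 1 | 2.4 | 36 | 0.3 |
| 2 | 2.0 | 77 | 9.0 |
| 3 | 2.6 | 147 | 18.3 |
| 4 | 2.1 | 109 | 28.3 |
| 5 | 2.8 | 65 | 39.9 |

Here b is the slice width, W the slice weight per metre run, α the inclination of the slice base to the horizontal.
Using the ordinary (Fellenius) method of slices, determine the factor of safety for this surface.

Ordinary method of slices: FS = Σ[c'·Δl_i + (W_i cosα_i)·tanφ'] / Σ W_i sinα_i, with Δl_i = b_i / cosα_i.
Slice 1: Δl = 2.4/cos0.3° = 2.400 m; N'_1 = 36·cos0.3° = 36.0; c'Δl = 35.76; W sinα = 0.2
Slice 2: Δl = 2.0/cos9.0° = 2.025 m; N'_2 = 77·cos9.0° = 76.1; c'Δl = 30.17; W sinα = 12.0
Slice 3: Δl = 2.6/cos18.3° = 2.738 m; N'_3 = 147·cos18.3° = 139.6; c'Δl = 40.80; W sinα = 46.2
Slice 4: Δl = 2.1/cos28.3° = 2.385 m; N'_4 = 109·cos28.3° = 96.0; c'Δl = 35.54; W sinα = 51.7
Slice 5: Δl = 2.8/cos39.9° = 3.650 m; N'_5 = 65·cos39.9° = 49.9; c'Δl = 54.38; W sinα = 41.7
Σc'Δl = 196.7 kN/m; ΣN' = 397.5 kN/m; ΣW sinα = 151.8 kN/m
Resisting = 196.7 + 397.5·tan28.0° = 196.7 + 211.3 = 408.0 kN/m
FS = 408.0 / 151.8 = 2.688

FS = 2.69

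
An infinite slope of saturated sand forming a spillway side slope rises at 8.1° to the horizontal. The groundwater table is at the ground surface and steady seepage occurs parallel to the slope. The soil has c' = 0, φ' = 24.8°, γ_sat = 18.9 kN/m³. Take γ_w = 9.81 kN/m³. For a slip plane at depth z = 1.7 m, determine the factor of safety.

With seepage parallel to the slope and the water table at the surface, the effective normal stress on the slip plane uses the buoyant unit weight γ' = γ_sat − γ_w while the driving shear stress uses γ_sat:
FS = [c' + γ' z cos²β tanφ'] / [γ_sat z sinβ cosβ]
(For c' = 0 this reduces to FS = (γ'/γ_sat)·tanφ'/tanβ.)
γ' = 18.9 − 9.81 = 9.09 kN/m³
Numerator = 0.0 + 9.09·1.7·cos²8.1°·tan24.8° = 0.0 + 9.09·1.7·0.9801·0.4621 = 6.999 kPa
Denominator = 18.9·1.7·sin8.1°·cos8.1° = 18.9·1.7·0.1409·0.9900 = 4.482 kPa
FS = 6.999 / 4.482 = 1.561

FS = 1.56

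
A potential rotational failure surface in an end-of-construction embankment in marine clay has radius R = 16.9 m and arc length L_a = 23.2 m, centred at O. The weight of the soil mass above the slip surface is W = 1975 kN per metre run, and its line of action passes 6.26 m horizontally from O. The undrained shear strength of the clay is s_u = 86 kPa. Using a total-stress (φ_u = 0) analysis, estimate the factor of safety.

FS = 2.73

Taking moments about the centre O, the resisting moment is provided by the undrained shear strength acting along the arc:
M_R = s_u·L_a·R = 86·23.20·16.9 = 33718.9 kN·m/m
M_D = W·d = 1975·6.26 = 12363.5 kN·m/m
FS = M_R / M_D = 33718.9 / 12363.5 = 2.727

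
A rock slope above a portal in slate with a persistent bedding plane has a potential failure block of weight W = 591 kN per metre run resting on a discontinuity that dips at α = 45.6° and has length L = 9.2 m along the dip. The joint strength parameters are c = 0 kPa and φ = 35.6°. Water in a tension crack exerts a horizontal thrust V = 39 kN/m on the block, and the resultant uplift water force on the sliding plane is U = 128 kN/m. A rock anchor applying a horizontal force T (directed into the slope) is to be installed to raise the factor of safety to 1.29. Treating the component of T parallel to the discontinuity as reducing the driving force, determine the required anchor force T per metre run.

T = 280 kN/m

Resolving forces along and normal to the sliding plane, with the horizontal anchor force T adding T·sinα to the effective normal force and T·cosα acting up the plane against the driving force:
FS = [cL + (W cosα − U − V sinα + T sinα) tanφ] / [W sinα + V cosα − T cosα]
Without the anchor: N' = 257.6 kN/m, driving T_d = 449.5 kN/m, resisting R = 0·9.2 + 257.6·tan35.6° = 184.4 kN/m, FS = 0.41.
Setting FS = 1.29 and solving for T:
1.29·(449.5 − T cos45.6°) = 184.4 + T sin45.6°·tan35.6°
T·(sin45.6°·tan35.6° + 1.29·cos45.6°) = 1.29·449.5 − 184.4
T·(0.7145·0.7159 + 1.29·0.6997) = 579.9 − 184.4 = 395.5
T·1.4141 = 395.5
T = 279.7 kN/m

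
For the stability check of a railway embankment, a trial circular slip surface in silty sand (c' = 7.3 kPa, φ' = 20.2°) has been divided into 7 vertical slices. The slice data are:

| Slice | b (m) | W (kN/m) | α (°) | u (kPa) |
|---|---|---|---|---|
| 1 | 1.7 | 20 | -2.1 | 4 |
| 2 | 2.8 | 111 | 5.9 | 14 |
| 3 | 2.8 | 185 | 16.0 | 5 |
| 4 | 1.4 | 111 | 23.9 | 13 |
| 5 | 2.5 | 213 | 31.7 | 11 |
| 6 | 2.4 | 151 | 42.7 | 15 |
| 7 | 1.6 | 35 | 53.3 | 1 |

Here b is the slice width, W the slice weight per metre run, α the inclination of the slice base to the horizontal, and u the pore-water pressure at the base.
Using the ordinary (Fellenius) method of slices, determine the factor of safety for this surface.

Ordinary method of slices: FS = Σ[c'·Δl_i + (W_i cosα_i − u_i·Δl_i)·tanφ'] / Σ W_i sinα_i, with Δl_i = b_i / cosα_i.
Slice 1: Δl = 1.7/cos(-2.1°) = 1.701 m; N'_1 = 20·cos(-2.1°) − 4·1.701 = 13.2; c'Δl = 12.42; W sinα = -0.7
Slice 2: Δl = 2.8/cos5.9° = 2.815 m; N'_2 = 111·cos5.9° − 14·2.815 = 71.0; c'Δl = 20.55; W sinα = 11.4
Slice 3: Δl = 2.8/cos16.0° = 2.913 m; N'_3 = 185·cos16.0° − 5·2.913 = 163.3; c'Δl = 21.26; W sinα = 51.0
Slice 4: Δl = 1.4/cos23.9° = 1.531 m; N'_4 = 111·cos23.9° − 13·1.531 = 81.6; c'Δl = 11.18; W sinα = 45.0
Slice 5: Δl = 2.5/cos31.7° = 2.938 m; N'_5 = 213·cos31.7° − 11·2.938 = 148.9; c'Δl = 21.45; W sinα = 111.9
Slice 6: Δl = 2.4/cos42.7° = 3.266 m; N'_6 = 151·cos42.7° − 15·3.266 = 62.0; c'Δl = 23.84; W sinα = 102.4
Slice 7: Δl = 1.6/cos53.3° = 2.677 m; N'_7 = 35·cos53.3° − 1·2.677 = 18.2; c'Δl = 19.54; W sinα = 28.1
Σc'Δl = 130.2 kN/m; ΣN' = 558.2 kN/m; ΣW sinα = 349.0 kN/m
Resisting = 130.2 + 558.2·tan20.2° = 130.2 + 205.4 = 335.6 kN/m
FS = 335.6 / 349.0 = 0.962

FS = 0.96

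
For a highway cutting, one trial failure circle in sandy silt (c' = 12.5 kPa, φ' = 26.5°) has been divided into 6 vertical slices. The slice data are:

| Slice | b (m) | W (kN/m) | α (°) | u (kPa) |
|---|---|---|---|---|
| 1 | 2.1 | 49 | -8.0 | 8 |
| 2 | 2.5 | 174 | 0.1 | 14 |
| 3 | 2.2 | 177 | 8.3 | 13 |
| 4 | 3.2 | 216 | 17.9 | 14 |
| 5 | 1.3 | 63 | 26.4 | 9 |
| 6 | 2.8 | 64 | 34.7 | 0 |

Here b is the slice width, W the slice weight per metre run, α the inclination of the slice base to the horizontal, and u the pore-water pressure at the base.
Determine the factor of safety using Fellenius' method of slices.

FS = 3.16

Ordinary method of slices: FS = Σ[c'·Δl_i + (W_i cosα_i − u_i·Δl_i)·tanφ'] / Σ W_i sinα_i, with Δl_i = b_i / cosα_i.
Slice 1: Δl = 2.1/cos(-8.0°) = 2.121 m; N'_1 = 49·cos(-8.0°) − 8·2.121 = 31.6; c'Δl = 26.51; W sinα = -6.8
Slice 2: Δl = 2.5/cos0.1° = 2.500 m; N'_2 = 174·cos0.1° − 14·2.500 = 139.0; c'Δl = 31.25; W sinα = 0.3
Slice 3: Δl = 2.2/cos8.3° = 2.223 m; N'_3 = 177·cos8.3° − 13·2.223 = 146.2; c'Δl = 27.79; W sinα = 25.6
Slice 4: Δl = 3.2/cos17.9° = 3.363 m; N'_4 = 216·cos17.9° − 14·3.363 = 158.5; c'Δl = 42.03; W sinα = 66.4
Slice 5: Δl = 1.3/cos26.4° = 1.451 m; N'_5 = 63·cos26.4° − 9·1.451 = 43.4; c'Δl = 18.14; W sinα = 28.0
Slice 6: Δl = 2.8/cos34.7° = 3.406 m; N'_6 = 64·cos34.7° − 0·3.406 = 52.6; c'Δl = 42.57; W sinα = 36.4
Σc'Δl = 188.3 kN/m; ΣN' = 571.3 kN/m; ΣW sinα = 149.9 kN/m
Resisting = 188.3 + 571.3·tan26.5° = 188.3 + 284.8 = 473.1 kN/m
FS = 473.1 / 149.9 = 3.157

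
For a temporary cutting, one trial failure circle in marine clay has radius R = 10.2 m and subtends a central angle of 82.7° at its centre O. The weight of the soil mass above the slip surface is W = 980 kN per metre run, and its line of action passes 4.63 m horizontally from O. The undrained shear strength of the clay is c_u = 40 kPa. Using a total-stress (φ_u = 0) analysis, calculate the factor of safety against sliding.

FS = 1.32

Taking moments about the centre O, the resisting moment is provided by the undrained shear strength acting along the arc:
Arc length L_a = R·θ = 10.2·(82.7°·π/180) = 10.2·1.4434 = 14.72 m
M_R = c_u·L_a·R = 40·14.72·10.2 = 6006.8 kN·m/m
M_D = W·d = 980·4.63 = 4537.4 kN·m/m
FS = M_R / M_D = 6006.8 / 4537.4 = 1.324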